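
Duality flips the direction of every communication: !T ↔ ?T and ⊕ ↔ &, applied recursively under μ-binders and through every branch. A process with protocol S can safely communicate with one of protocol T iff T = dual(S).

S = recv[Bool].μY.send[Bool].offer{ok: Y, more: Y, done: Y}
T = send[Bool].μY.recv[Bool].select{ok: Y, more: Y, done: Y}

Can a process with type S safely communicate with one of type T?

recv[Bool] ‖ send[Bool]  ✓
  μY ‖ μY  ✓ (μ self-dual)
    send[Bool] ‖ recv[Bool]  ✓
      offer{ok,more,done} ‖ select{ok,more,done}  ✓ same labels
        [ok]
          Y ‖ Y  ✓
        [more]
          Y ‖ Y  ✓
        [done]
          Y ‖ Y  ✓

YES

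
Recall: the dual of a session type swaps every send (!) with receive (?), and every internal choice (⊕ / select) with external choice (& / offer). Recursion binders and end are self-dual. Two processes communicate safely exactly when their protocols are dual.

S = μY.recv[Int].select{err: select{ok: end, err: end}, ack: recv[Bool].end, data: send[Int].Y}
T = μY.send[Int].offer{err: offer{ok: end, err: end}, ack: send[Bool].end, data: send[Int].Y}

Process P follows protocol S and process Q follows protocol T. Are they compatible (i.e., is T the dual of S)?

NO

μY | μY  ok (rec unchanged)
  recv[Int] | send[Int]  ok
    select{err,ack,data} | offer{err,ack,data}  ok labels match
      [err]
        select{ok,err} | offer{ok,err}  ok labels match
          [ok]
            end | end  ok
          [err]
            end | end  ok
      [ack]
        recv[Bool] | send[Bool]  ok
          end | end  ok
      [data]
        send[Int] | send[Int]  ✗ same direction on both sides — not dual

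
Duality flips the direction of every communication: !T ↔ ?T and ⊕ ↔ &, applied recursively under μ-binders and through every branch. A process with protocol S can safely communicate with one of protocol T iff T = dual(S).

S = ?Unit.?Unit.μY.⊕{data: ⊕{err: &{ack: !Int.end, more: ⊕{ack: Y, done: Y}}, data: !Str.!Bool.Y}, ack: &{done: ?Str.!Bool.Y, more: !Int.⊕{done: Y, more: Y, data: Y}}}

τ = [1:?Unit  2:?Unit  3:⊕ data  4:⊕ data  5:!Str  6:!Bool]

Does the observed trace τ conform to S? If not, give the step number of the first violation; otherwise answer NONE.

step 1: ?Unit  ok  state: ?Unit.μY.…
step 2: ?Unit  ok  state: μY.…
step 3: ⊕ data  ok  state: ⊕{err: &{ack: !Int.end, more: ⊕{ack: μY.…, done: μY.…}}, data: !Str.!Bool.μY.…}
step 4: ⊕ data  ok  state: !Str.!Bool.μY.…
step 5: !Str  ok  state: !Bool.μY.…
step 6: !Bool  ok  state: μY.…
trace exhausted — no violation

NONE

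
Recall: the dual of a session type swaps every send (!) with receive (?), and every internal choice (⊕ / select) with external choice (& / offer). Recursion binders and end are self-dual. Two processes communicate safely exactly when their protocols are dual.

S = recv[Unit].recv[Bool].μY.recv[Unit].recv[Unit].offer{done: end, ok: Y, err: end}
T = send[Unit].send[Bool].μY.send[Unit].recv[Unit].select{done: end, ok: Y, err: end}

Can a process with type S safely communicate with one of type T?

NO

recv[Unit] ‖ send[Unit]  match
  recv[Bool] ‖ send[Bool]  match
    μY ‖ μY  match (rec unchanged)
      recv[Unit] ‖ send[Unit]  match
        recv[Unit] ‖ recv[Unit]  ✗ same direction on both sides — not dual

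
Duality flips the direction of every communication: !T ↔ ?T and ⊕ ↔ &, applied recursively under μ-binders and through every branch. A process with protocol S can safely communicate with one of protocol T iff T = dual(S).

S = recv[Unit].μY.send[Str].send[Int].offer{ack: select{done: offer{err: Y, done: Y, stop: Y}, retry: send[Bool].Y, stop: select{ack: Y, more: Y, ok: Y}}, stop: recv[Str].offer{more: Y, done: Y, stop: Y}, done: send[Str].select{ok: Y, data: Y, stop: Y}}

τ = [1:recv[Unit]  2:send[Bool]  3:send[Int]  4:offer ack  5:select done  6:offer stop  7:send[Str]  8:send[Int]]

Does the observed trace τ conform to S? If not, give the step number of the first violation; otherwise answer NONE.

2

@1 recv[Unit]  ok  residual = μY.…
@2 got send[Bool], protocol expects send[Str]  ✗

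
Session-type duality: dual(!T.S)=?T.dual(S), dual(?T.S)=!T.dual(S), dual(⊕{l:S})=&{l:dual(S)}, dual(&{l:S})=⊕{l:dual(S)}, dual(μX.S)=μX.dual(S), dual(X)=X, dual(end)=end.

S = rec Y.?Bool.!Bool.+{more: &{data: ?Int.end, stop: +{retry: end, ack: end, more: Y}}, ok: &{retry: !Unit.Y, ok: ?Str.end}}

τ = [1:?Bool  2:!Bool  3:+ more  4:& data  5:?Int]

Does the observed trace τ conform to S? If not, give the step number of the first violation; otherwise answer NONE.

step 1: ?Bool  match  residual = !Bool.+{more: &{data: ?Int.end, stop: +{retry: end, ack: end, more: rec Y.…}}, ok: &{retry: !Unit.rec Y.…, ok: ?Str.end}}
step 2: !Bool  match  residual = +{more: &{data: ?Int.end, stop: +{retry: end, ack: end, more: rec Y.…}}, ok: &{retry: !Unit.rec Y.…, ok: ?Str.end}}
step 3: + more  match  residual = &{data: ?Int.end, stop: +{retry: end, ack: end, more: rec Y.…}}
step 4: & data  match  residual = ?Int.end
step 5: ?Int  match  residual = end
trace exhausted — no violation

NONE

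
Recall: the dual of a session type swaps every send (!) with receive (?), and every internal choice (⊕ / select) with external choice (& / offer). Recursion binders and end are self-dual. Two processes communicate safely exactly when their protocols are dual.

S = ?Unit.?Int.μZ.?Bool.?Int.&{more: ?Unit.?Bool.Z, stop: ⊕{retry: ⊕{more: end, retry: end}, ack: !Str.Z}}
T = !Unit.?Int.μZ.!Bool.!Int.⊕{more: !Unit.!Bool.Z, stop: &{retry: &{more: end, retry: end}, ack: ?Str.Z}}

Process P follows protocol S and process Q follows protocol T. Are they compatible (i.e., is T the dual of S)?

NO

?Unit | !Unit  ok
  ?Int | ?Int  ✗ same direction on both sides — not dual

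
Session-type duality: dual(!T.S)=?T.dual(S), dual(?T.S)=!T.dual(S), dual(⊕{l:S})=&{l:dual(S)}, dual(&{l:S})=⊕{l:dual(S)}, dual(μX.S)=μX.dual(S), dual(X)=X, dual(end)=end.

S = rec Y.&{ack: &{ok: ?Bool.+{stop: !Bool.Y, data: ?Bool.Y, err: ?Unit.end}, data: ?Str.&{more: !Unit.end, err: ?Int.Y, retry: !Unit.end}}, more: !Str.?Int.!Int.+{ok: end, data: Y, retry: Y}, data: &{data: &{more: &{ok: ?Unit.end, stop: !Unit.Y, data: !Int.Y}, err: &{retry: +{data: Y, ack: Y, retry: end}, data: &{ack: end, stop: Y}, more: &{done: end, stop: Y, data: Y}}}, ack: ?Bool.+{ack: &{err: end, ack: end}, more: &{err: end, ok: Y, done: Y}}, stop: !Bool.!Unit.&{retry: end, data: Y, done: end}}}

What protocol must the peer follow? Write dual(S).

rec Y ↦ rec Y  (μ self-dual)
  &{ack,more,data} ↦ +{ack,more,data}  (&→⊕)
    • ack:
      &{ok,data} ↦ +{ok,data}  (&→⊕)
        • ok:
          ?Bool ↦ !Bool
            +{stop,data,err} ↦ &{stop,data,err}  (select→offer)
              • stop:
                !Bool ↦ ?Bool
                  dual(Y) = Y
              • data:
                ?Bool ↦ !Bool
                  dual(Y) = Y
              • err:
                ?Unit ↦ !Unit
                  dual(end) = end
        • data:
          ?Str ↦ !Str
            &{more,err,retry} ↦ +{more,err,retry}  (&→⊕)
              • more:
                !Unit ↦ ?Unit
                  dual(end) = end
              • err:
                ?Int ↦ !Int
                  dual(Y) = Y
              • retry:
                !Unit ↦ ?Unit
                  dual(end) = end
    • more:
      !Str ↦ ?Str
        ?Int ↦ !Int
          !Int ↦ ?Int
            +{ok,data,retry} ↦ &{ok,data,retry}  (select→offer)
              • ok:
                dual(end) = end
              • data:
                dual(Y) = Y
              • retry:
                dual(Y) = Y
    • data:
      &{data,ack,stop} ↦ +{data,ack,stop}  (&→⊕)
        • data:
          &{more,err} ↦ +{more,err}  (&→⊕)
            • more:
              &{ok,stop,data} ↦ +{ok,stop,data}  (&→⊕)
                • ok:
                  ?Unit ↦ !Unit
                    dual(end) = end
                • stop:
                  !Unit ↦ ?Unit
                    dual(Y) = Y
                • data:
                  !Int ↦ ?Int
                    dual(Y) = Y
            • err:
              &{retry,data,more} ↦ +{retry,data,more}  (&→⊕)
                • retry:
                  +{data,ack,retry} ↦ &{data,ack,retry}  (select→offer)
                    • data:
                      dual(Y) = Y
                    • ack:
                      dual(Y) = Y
                    • retry:
                      dual(end) = end
                • data:
                  &{ack,stop} ↦ +{ack,stop}  (&→⊕)
                    • ack:
                      dual(end) = end
                    • stop:
                      dual(Y) = Y
                • more:
                  &{done,stop,data} ↦ +{done,stop,data}  (&→⊕)
                    • done:
                      dual(end) = end
                    • stop:
                      dual(Y) = Y
                    • data:
                      dual(Y) = Y
        • ack:
          ?Bool ↦ !Bool
            +{ack,more} ↦ &{ack,more}  (select→offer)
              • ack:
                &{err,ack} ↦ +{err,ack}  (&→⊕)
                  • err:
                    dual(end) = end
                  • ack:
                    dual(end) = end
              • more:
                &{err,ok,done} ↦ +{err,ok,done}  (&→⊕)
                  • err:
                    dual(end) = end
                  • ok:
                    dual(Y) = Y
                  • done:
                    dual(Y) = Y
        • stop:
          !Bool ↦ ?Bool
            !Unit ↦ ?Unit
              &{retry,data,done} ↦ +{retry,data,done}  (&→⊕)
                • retry:
                  dual(end) = end
                • data:
                  dual(Y) = Y
                • done:
                  dual(end) = end

rec Y.+{ack: +{ok: !Bool.&{stop: ?Bool.Y, data: !Bool.Y, err: !Unit.end}, data: !Str.+{more: ?Unit.end, err: !Int.Y, retry: ?Unit.end}}, more: ?Str.!Int.?Int.&{ok: end, data: Y, retry: Y}, data: +{data: +{more: +{ok: !Unit.end, stop: ?Unit.Y, data: ?Int.Y}, err: +{retry: &{data: Y, ack: Y, retry: end}, data: +{ack: end, stop: Y}, more: +{done: end, stop: Y, data: Y}}}, ack: !Bool.&{ack: +{err: end, ack: end}, more: +{err: end, ok: Y, done: Y}}, stop: ?Bool.?Unit.+{retry: end, data: Y, done: end}}}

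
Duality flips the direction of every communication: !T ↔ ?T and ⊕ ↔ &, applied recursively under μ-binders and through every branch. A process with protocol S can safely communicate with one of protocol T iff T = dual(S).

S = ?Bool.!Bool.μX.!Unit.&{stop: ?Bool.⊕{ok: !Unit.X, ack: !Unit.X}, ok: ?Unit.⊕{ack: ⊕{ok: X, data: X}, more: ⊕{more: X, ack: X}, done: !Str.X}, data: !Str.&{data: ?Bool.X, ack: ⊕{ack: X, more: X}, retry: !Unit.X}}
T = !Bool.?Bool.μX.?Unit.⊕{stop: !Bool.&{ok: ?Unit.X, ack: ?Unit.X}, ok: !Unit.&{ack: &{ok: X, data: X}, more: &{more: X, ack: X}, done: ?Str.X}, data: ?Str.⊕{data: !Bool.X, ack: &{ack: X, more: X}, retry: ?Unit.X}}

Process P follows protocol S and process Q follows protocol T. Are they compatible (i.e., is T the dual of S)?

?Bool ‖ !Bool  ✓
  !Bool ‖ ?Bool  ✓
    μX ‖ μX  ✓ (μ self-dual)
      !Unit ‖ ?Unit  ✓
        &{stop,ok,data} ‖ ⊕{stop,ok,data}  ✓ same labels
          case stop:
            ?Bool ‖ !Bool  ✓
              ⊕{ok,ack} ‖ &{ok,ack}  ✓ same labels
                case ok:
                  !Unit ‖ ?Unit  ✓
                    X ‖ X  ✓
                case ack:
                  !Unit ‖ ?Unit  ✓
                    X ‖ X  ✓
          case ok:
            ?Unit ‖ !Unit  ✓
              ⊕{ack,more,done} ‖ &{ack,more,done}  ✓ same labels
                case ack:
                  ⊕{ok,data} ‖ &{ok,data}  ✓ same labels
                    case ok:
                      X ‖ X  ✓
                    case data:
                      X ‖ X  ✓
                case more:
                  ⊕{more,ack} ‖ &{more,ack}  ✓ same labels
                    case more:
                      X ‖ X  ✓
                    case ack:
                      X ‖ X  ✓
                case done:
                  !Str ‖ ?Str  ✓
                    X ‖ X  ✓
          case data:
            !Str ‖ ?Str  ✓
              &{data,ack,retry} ‖ ⊕{data,ack,retry}  ✓ same labels
                case data:
                  ?Bool ‖ !Bool  ✓
                    X ‖ X  ✓
                case ack:
                  ⊕{ack,more} ‖ &{ack,more}  ✓ same labels
                    case ack:
                      X ‖ X  ✓
                    case more:
                      X ‖ X  ✓
                case retry:
                  !Unit ‖ ?Unit  ✓
                    X ‖ X  ✓

YES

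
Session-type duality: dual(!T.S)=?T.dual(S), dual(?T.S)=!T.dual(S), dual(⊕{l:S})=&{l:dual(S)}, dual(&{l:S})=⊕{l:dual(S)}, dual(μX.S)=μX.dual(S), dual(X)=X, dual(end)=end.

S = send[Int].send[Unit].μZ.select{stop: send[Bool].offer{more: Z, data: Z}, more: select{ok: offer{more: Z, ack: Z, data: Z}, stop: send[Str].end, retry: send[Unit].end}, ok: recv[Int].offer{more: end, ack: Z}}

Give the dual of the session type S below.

recv[Int].recv[Unit].μZ.offer{stop: recv[Bool].select{more: Z, data: Z}, more: offer{ok: select{more: Z, ack: Z, data: Z}, stop: recv[Str].end, retry: recv[Unit].end}, ok: send[Int].select{more: end, ack: Z}}

send[Int] = recv[Int]
  send[Unit] = recv[Unit]
    μZ = μZ  (μ self-dual)
      select{stop,more,ok} = offer{stop,more,ok}  (⊕→&)
        [stop]
          send[Bool] = recv[Bool]
            offer{more,data} = select{more,data}  (offer→select)
              [more]
                dual(Z) = Z
              [data]
                dual(Z) = Z
        [more]
          select{ok,stop,retry} = offer{ok,stop,retry}  (⊕→&)
            [ok]
              offer{more,ack,data} = select{more,ack,data}  (offer→select)
                [more]
                  dual(Z) = Z
                [ack]
                  dual(Z) = Z
                [data]
                  dual(Z) = Z
            [stop]
              send[Str] = recv[Str]
                dual(end) = end
            [retry]
              send[Unit] = recv[Unit]
                dual(end) = end
        [ok]
          recv[Int] = send[Int]
            offer{more,ack} = select{more,ack}  (offer→select)
              [more]
                dual(end) = end
              [ack]
                dual(Z) = Z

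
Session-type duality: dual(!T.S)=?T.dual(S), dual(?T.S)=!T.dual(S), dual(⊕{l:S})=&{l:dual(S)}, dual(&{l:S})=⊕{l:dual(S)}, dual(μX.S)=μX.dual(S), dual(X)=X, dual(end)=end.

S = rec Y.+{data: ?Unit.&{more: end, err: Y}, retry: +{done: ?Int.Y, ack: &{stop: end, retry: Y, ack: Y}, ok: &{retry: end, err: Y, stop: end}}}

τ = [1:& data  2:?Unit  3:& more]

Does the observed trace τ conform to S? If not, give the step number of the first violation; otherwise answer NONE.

[1] got & data, protocol expects + data or + retry  ✗

1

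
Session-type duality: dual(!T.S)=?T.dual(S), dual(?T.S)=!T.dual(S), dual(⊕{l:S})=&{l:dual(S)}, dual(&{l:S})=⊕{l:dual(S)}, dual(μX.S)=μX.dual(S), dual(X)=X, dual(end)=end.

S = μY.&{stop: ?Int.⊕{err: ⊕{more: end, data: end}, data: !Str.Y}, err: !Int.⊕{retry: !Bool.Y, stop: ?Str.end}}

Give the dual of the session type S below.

μY → μY  (binder kept)
  &{stop,err} → ⊕{stop,err}  (offer→select)
    [stop]
      ?Int → !Int
        ⊕{err,data} → &{err,data}  (internal→external)
          [err]
            ⊕{more,data} → &{more,data}  (internal→external)
              [more]
                end ↦ end
              [data]
                end ↦ end
          [data]
            !Str → ?Str
              Y ↦ Y
    [err]
      !Int → ?Int
        ⊕{retry,stop} → &{retry,stop}  (internal→external)
          [retry]
            !Bool → ?Bool
              Y ↦ Y
          [stop]
            ?Str → !Str
              end ↦ end

μY.⊕{stop: !Int.&{err: &{more: end, data: end}, data: ?Str.Y}, err: ?Int.&{retry: ?Bool.Y, stop: !Str.end}}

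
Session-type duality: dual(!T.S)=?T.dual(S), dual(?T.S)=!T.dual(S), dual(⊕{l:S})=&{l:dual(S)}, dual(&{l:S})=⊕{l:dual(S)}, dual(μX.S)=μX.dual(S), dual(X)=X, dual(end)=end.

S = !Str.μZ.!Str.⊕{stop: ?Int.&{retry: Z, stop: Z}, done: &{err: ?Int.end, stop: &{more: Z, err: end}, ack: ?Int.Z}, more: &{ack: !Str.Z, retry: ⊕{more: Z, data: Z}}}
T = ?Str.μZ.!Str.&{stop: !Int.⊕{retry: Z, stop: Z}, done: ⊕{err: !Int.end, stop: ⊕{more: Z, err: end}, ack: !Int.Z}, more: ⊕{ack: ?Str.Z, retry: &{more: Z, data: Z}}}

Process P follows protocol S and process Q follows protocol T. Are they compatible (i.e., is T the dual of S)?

NO

!Str | ?Str  ok
  μZ | μZ  ok (binder kept)
    !Str | !Str  ✗ same direction on both sides — not dual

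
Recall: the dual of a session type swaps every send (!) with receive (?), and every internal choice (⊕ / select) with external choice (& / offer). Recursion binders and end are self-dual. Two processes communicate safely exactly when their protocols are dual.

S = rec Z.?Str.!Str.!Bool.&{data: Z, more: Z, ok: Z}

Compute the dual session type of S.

rec Z ↦ rec Z  (binder kept)
  ?Str ↦ !Str
    !Str ↦ ?Str
      !Bool ↦ ?Bool
        &{data,more,ok} ↦ +{data,more,ok}  (external→internal)
          • data:
            Z ↦ Z
          • more:
            Z ↦ Z
          • ok:
            Z ↦ Z

rec Z.!Str.?Str.?Bool.+{data: Z, more: Z, ok: Z}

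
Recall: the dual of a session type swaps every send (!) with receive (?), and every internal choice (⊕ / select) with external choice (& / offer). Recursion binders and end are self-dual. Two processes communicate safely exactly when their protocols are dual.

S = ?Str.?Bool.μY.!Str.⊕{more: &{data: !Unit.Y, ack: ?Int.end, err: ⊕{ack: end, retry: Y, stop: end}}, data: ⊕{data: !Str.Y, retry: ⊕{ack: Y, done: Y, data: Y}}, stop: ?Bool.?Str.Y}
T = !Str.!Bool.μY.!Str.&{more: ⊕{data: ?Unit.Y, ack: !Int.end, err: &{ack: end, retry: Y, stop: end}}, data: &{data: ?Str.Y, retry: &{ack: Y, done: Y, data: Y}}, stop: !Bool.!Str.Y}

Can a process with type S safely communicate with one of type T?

NO

?Str ‖ !Str  ✓
  ?Bool ‖ !Bool  ✓
    μY ‖ μY  ✓ (μ self-dual)
      !Str ‖ !Str  ✗ same direction on both sides — not dual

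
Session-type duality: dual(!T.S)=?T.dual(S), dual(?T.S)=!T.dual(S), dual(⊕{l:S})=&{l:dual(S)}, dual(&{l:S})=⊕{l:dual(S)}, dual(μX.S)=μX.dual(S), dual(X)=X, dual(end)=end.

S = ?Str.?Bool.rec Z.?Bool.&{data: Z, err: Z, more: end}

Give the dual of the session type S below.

!Str.!Bool.rec Z.!Bool.+{data: Z, err: Z, more: end}

?Str = !Str
  ?Bool = !Bool
    rec Z = rec Z  (μ self-dual)
      ?Bool = !Bool
        &{data,err,more} = +{data,err,more}  (offer→select)
          [data]
            dual(Z) = Z
          [err]
            dual(Z) = Z
          [more]
            dual(end) = end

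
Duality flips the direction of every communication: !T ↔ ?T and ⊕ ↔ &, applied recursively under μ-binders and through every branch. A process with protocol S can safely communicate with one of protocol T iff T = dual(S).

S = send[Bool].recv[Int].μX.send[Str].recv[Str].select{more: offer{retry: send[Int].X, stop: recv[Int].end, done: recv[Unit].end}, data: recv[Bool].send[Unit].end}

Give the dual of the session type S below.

recv[Bool].send[Int].μX.recv[Str].send[Str].offer{more: select{retry: recv[Int].X, stop: send[Int].end, done: send[Unit].end}, data: send[Bool].recv[Unit].end}

send[Bool] → recv[Bool]
  recv[Int] → send[Int]
    μX → μX  (μ self-dual)
      send[Str] → recv[Str]
        recv[Str] → send[Str]
          select{more,data} → offer{more,data}  (select→offer)
            • more:
              offer{retry,stop,done} → select{retry,stop,done}  (&→⊕)
                • retry:
                  send[Int] → recv[Int]
                    X ↦ X
                • stop:
                  recv[Int] → send[Int]
                    end ↦ end
                • done:
                  recv[Unit] → send[Unit]
                    end ↦ end
            • data:
              recv[Bool] → send[Bool]
                send[Unit] → recv[Unit]
                  end ↦ end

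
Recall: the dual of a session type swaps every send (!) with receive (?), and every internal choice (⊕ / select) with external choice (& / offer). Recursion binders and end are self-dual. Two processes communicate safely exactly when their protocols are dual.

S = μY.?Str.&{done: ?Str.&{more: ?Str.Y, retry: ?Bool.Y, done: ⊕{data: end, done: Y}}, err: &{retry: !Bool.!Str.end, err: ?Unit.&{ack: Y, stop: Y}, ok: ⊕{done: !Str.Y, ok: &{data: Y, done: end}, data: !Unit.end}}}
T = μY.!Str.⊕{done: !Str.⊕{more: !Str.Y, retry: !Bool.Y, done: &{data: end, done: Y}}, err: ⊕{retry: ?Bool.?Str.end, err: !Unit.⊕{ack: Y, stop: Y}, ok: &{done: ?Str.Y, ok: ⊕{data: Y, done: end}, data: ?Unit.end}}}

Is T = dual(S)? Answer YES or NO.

YES

μY vs μY  ✓ (binder kept)
  ?Str vs !Str  ✓
    &{done,err} vs ⊕{done,err}  ✓ same labels
      • done:
        ?Str vs !Str  ✓
          &{more,retry,done} vs ⊕{more,retry,done}  ✓ same labels
            • more:
              ?Str vs !Str  ✓
                Y vs Y  ✓
            • retry:
              ?Bool vs !Bool  ✓
                Y vs Y  ✓
            • done:
              ⊕{data,done} vs &{data,done}  ✓ same labels
                • data:
                  end vs end  ✓
                • done:
                  Y vs Y  ✓
      • err:
        &{retry,err,ok} vs ⊕{retry,err,ok}  ✓ same labels
          • retry:
            !Bool vs ?Bool  ✓
              !Str vs ?Str  ✓
                end vs end  ✓
          • err:
            ?Unit vs !Unit  ✓
              &{ack,stop} vs ⊕{ack,stop}  ✓ same labels
                • ack:
                  Y vs Y  ✓
                • stop:
                  Y vs Y  ✓
          • ok:
            ⊕{done,ok,data} vs &{done,ok,data}  ✓ same labels
              • done:
                !Str vs ?Str  ✓
                  Y vs Y  ✓
              • ok:
                &{data,done} vs ⊕{data,done}  ✓ same labels
                  • data:
                    Y vs Y  ✓
                  • done:
                    end vs end  ✓
              • data:
                !Unit vs ?Unit  ✓
                  end vs end  ✓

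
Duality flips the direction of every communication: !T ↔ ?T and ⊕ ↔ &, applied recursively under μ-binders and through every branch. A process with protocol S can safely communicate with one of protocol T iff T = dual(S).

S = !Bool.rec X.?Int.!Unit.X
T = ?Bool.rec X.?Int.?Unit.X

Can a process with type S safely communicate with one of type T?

!Bool ‖ ?Bool  ✓
  rec X ‖ rec X  ✓ (binder kept)
    ?Int ‖ ?Int  ✗ same direction on both sides — not dual

NO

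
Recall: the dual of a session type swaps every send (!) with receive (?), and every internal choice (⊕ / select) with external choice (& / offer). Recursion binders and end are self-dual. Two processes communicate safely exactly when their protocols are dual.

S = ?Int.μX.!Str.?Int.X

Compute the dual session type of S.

!Int.μX.?Str.!Int.X

?Int → !Int
  μX → μX  (rec unchanged)
    !Str → ?Str
      ?Int → !Int
        X ↦ X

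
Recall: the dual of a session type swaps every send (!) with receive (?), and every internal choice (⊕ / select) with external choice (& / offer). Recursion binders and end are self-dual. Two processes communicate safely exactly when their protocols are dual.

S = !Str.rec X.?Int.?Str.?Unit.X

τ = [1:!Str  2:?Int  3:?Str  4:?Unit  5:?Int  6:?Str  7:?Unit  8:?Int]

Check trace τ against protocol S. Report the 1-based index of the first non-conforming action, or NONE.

NONE

@1 !Str  match  state: rec X.…
@2 ?Int  match  state: ?Str.?Unit.rec X.…
@3 ?Str  match  state: ?Unit.rec X.…
@4 ?Unit  match  state: rec X.…
@5 ?Int  match  state: ?Str.?Unit.rec X.…
@6 ?Str  match  state: ?Unit.rec X.…
@7 ?Unit  match  state: rec X.…
@8 ?Int  match  state: ?Str.?Unit.rec X.…
τ conforms to S (length 8)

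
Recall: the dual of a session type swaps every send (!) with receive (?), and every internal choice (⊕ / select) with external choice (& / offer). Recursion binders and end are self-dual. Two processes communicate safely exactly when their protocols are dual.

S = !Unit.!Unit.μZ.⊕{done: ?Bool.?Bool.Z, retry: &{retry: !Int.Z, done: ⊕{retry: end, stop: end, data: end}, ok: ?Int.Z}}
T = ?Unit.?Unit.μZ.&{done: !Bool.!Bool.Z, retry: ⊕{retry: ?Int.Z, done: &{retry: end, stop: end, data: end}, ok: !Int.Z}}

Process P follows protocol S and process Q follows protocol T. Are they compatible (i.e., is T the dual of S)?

YES

!Unit ‖ ?Unit  ✓
  !Unit ‖ ?Unit  ✓
    μZ ‖ μZ  ✓ (binder kept)
      ⊕{done,retry} ‖ &{done,retry}  ✓ labels match
        [done]
          ?Bool ‖ !Bool  ✓
            ?Bool ‖ !Bool  ✓
              Z ‖ Z  ✓
        [retry]
          &{retry,done,ok} ‖ ⊕{retry,done,ok}  ✓ labels match
            [retry]
              !Int ‖ ?Int  ✓
                Z ‖ Z  ✓
            [done]
              ⊕{retry,stop,data} ‖ &{retry,stop,data}  ✓ labels match
                [retry]
                  end ‖ end  ✓
                [stop]
                  end ‖ end  ✓
                [data]
                  end ‖ end  ✓
            [ok]
              ?Int ‖ !Int  ✓
                Z ‖ Z  ✓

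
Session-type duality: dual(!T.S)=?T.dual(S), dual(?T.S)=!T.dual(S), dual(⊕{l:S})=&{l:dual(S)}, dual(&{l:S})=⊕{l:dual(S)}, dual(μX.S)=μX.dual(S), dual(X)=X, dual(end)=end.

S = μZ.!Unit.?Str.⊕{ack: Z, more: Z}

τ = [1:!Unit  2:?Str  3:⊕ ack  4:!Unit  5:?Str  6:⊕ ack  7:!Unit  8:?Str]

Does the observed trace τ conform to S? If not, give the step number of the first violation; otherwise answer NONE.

[1] !Unit  ✓  now at ?Str.⊕{ack: μZ.…, more: μZ.…}
[2] ?Str  ✓  now at ⊕{ack: μZ.…, more: μZ.…}
[3] ⊕ ack  ✓  now at μZ.…
[4] !Unit  ✓  now at ?Str.⊕{ack: μZ.…, more: μZ.…}
[5] ?Str  ✓  now at ⊕{ack: μZ.…, more: μZ.…}
[6] ⊕ ack  ✓  now at μZ.…
[7] !Unit  ✓  now at ?Str.⊕{ack: μZ.…, more: μZ.…}
[8] ?Str  ✓  now at ⊕{ack: μZ.…, more: μZ.…}
τ conforms to S (length 8)

NONE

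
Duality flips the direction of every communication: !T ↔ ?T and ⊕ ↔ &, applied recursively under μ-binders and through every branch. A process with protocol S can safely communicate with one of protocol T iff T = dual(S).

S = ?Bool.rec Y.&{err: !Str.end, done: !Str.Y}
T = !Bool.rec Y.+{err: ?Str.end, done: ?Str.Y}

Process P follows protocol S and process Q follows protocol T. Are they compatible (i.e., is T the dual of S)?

YES

?Bool vs !Bool  ✓
  rec Y vs rec Y  ✓ (rec unchanged)
    &{err,done} vs +{err,done}  ✓ labels match
      [err]
        !Str vs ?Str  ✓
          end vs end  ✓
      [done]
        !Str vs ?Str  ✓
          Y vs Y  ✓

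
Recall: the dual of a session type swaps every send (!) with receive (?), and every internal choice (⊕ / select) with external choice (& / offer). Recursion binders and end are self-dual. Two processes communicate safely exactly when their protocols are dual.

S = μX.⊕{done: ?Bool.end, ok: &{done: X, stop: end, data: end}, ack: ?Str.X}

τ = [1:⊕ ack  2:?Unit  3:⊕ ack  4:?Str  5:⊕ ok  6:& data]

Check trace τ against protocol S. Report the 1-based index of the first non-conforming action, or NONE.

[1] ⊕ ack  ✓  cont: ?Str.μX.…
[2] got ?Unit, protocol expects ?Str  ✗

2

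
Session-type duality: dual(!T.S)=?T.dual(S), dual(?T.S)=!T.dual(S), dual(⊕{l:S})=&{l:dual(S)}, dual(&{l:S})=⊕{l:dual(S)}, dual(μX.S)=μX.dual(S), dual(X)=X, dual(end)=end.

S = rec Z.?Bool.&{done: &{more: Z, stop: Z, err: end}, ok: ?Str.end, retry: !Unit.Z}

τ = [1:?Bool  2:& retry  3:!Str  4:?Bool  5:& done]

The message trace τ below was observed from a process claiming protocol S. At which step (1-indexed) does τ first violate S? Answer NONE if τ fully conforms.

3

[1] ?Bool  match  cont: &{done: &{more: rec Z.…, stop: rec Z.…, err: end}, ok: ?Str.end, retry: !Unit.rec Z.…}
[2] & retry  match  cont: !Unit.rec Z.…
[3] got !Str, protocol expects !Unit  ✗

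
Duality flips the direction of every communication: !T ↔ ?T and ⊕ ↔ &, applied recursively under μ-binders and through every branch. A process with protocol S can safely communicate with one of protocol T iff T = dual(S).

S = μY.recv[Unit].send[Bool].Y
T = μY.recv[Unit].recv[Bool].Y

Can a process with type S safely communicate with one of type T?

μY vs μY  ✓ (rec unchanged)
  recv[Unit] vs recv[Unit]  ✗ same direction on both sides — not dual

NO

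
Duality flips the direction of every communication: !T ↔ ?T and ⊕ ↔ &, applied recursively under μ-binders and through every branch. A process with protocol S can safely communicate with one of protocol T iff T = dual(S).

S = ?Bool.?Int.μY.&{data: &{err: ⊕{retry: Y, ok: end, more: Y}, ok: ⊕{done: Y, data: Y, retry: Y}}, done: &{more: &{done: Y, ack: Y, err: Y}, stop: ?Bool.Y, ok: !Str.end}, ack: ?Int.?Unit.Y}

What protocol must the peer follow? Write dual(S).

!Bool.!Int.μY.⊕{data: ⊕{err: &{retry: Y, ok: end, more: Y}, ok: &{done: Y, data: Y, retry: Y}}, done: ⊕{more: ⊕{done: Y, ack: Y, err: Y}, stop: !Bool.Y, ok: ?Str.end}, ack: !Int.!Unit.Y}

?Bool = !Bool
  ?Int = !Int
    μY = μY  (μ self-dual)
      &{data,done,ack} = ⊕{data,done,ack}  (&→⊕)
        case data:
          &{err,ok} = ⊕{err,ok}  (&→⊕)
            case err:
              ⊕{retry,ok,more} = &{retry,ok,more}  (select→offer)
                case retry:
                  dual(Y) = Y
                case ok:
                  dual(end) = end
                case more:
                  dual(Y) = Y
            case ok:
              ⊕{done,data,retry} = &{done,data,retry}  (select→offer)
                case done:
                  dual(Y) = Y
                case data:
                  dual(Y) = Y
                case retry:
                  dual(Y) = Y
        case done:
          &{more,stop,ok} = ⊕{more,stop,ok}  (&→⊕)
            case more:
              &{done,ack,err} = ⊕{done,ack,err}  (&→⊕)
                case done:
                  dual(Y) = Y
                case ack:
                  dual(Y) = Y
                case err:
                  dual(Y) = Y
            case stop:
              ?Bool = !Bool
                dual(Y) = Y
            case ok:
              !Str = ?Str
                dual(end) = end
        case ack:
          ?Int = !Int
            ?Unit = !Unit
              dual(Y) = Y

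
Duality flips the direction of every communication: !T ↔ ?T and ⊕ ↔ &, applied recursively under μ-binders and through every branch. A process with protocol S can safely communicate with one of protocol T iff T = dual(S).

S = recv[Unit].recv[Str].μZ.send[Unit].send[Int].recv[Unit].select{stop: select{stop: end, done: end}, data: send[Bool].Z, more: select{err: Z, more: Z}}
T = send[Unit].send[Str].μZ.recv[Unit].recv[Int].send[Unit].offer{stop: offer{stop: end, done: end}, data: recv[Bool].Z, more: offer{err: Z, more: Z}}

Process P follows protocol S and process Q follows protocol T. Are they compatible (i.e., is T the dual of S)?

YES

recv[Unit] ‖ send[Unit]  ✓
  recv[Str] ‖ send[Str]  ✓
    μZ ‖ μZ  ✓ (rec unchanged)
      send[Unit] ‖ recv[Unit]  ✓
        send[Int] ‖ recv[Int]  ✓
          recv[Unit] ‖ send[Unit]  ✓
            select{stop,data,more} ‖ offer{stop,data,more}  ✓ labels match
              • stop:
                select{stop,done} ‖ offer{stop,done}  ✓ labels match
                  • stop:
                    end ‖ end  ✓
                  • done:
                    end ‖ end  ✓
              • data:
                send[Bool] ‖ recv[Bool]  ✓
                  Z ‖ Z  ✓
              • more:
                select{err,more} ‖ offer{err,more}  ✓ labels match
                  • err:
                    Z ‖ Z  ✓
                  • more:
                    Z ‖ Z  ✓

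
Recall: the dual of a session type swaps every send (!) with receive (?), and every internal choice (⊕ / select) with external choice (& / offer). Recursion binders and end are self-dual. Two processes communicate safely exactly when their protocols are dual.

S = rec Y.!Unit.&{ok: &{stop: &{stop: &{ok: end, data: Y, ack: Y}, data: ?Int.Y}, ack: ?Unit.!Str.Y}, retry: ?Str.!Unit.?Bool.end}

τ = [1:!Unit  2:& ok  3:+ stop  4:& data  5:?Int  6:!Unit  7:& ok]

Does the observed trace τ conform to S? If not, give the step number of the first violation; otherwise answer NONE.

3

@1 !Unit  ok  cont: &{ok: &{stop: &{stop: &{ok: end, data: rec Y.…, ack: rec Y.…}, data: ?Int.rec Y.…}, ack: ?Unit.!Str.rec Y.…}, retry: ?Str.!Unit.?Bool.end}
@2 & ok  ok  cont: &{stop: &{stop: &{ok: end, data: rec Y.…, ack: rec Y.…}, data: ?Int.rec Y.…}, ack: ?Unit.!Str.rec Y.…}
@3 got + stop, protocol expects & stop or & ack  ✗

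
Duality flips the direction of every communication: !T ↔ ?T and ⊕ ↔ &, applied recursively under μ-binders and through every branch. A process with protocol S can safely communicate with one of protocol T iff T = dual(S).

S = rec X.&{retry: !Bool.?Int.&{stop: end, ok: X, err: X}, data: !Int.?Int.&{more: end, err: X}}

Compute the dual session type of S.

rec X.+{retry: ?Bool.!Int.+{stop: end, ok: X, err: X}, data: ?Int.!Int.+{more: end, err: X}}

rec X = rec X  (μ self-dual)
  &{retry,data} = +{retry,data}  (offer→select)
    • retry:
      !Bool = ?Bool
        ?Int = !Int
          &{stop,ok,err} = +{stop,ok,err}  (offer→select)
            • stop:
              end self-dual
            • ok:
              X self-dual
            • err:
              X self-dual
    • data:
      !Int = ?Int
        ?Int = !Int
          &{more,err} = +{more,err}  (offer→select)
            • more:
              end self-dual
            • err:
              X self-dual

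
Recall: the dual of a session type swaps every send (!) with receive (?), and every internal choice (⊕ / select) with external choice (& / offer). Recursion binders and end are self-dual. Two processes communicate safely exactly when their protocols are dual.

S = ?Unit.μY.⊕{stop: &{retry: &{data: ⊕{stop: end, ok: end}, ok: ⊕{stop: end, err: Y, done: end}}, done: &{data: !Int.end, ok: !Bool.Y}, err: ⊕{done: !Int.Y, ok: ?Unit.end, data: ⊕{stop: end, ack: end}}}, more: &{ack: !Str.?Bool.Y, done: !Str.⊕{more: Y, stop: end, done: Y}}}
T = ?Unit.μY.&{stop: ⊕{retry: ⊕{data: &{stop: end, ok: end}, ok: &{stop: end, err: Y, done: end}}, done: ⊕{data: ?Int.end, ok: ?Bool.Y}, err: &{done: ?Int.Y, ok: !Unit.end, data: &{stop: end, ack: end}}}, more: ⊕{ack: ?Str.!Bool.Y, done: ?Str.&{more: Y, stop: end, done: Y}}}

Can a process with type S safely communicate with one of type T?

?Unit ‖ ?Unit  ✗ same direction on both sides — not dual

NO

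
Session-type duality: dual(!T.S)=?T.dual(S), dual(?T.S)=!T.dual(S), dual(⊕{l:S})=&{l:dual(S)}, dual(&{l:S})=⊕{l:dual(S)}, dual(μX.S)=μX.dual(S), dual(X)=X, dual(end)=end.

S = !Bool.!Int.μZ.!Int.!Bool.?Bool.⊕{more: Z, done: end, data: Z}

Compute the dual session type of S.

?Bool.?Int.μZ.?Int.?Bool.!Bool.&{more: Z, done: end, data: Z}

!Bool → ?Bool
  !Int → ?Int
    μZ → μZ  (rec unchanged)
      !Int → ?Int
        !Bool → ?Bool
          ?Bool → !Bool
            ⊕{more,done,data} → &{more,done,data}  (select→offer)
              case more:
                dual(Z) = Z
              case done:
                dual(end) = end
              case data:
                dual(Z) = Z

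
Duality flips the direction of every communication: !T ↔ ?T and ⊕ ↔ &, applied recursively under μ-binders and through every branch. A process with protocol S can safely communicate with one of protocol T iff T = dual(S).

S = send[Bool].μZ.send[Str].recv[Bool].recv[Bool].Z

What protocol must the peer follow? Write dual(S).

recv[Bool].μZ.recv[Str].send[Bool].send[Bool].Z

send[Bool] → recv[Bool]
  μZ → μZ  (μ self-dual)
    send[Str] → recv[Str]
      recv[Bool] → send[Bool]
        recv[Bool] → send[Bool]
          Z self-dual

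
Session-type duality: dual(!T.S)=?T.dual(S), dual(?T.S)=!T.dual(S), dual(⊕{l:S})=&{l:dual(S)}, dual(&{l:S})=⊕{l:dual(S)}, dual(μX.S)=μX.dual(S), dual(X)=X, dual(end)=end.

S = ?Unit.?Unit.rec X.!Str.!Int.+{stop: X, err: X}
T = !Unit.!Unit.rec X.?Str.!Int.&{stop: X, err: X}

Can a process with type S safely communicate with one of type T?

?Unit | !Unit  ✓
  ?Unit | !Unit  ✓
    rec X | rec X  ✓ (binder kept)
      !Str | ?Str  ✓
        !Int | !Int  ✗ same direction on both sides — not dual

NO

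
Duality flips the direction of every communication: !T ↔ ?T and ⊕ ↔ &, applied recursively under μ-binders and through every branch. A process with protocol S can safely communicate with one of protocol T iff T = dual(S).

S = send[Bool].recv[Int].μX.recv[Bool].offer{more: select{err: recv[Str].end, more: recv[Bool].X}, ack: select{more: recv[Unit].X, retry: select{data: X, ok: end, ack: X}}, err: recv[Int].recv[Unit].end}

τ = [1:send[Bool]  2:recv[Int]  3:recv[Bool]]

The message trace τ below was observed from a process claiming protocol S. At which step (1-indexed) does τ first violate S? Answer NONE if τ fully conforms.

step 1: send[Bool]  ok  cont: recv[Int].μX.…
step 2: recv[Int]  ok  cont: μX.…
step 3: recv[Bool]  ok  cont: offer{more: select{err: recv[Str].end, more: recv[Bool].μX.…}, ack: select{more: recv[Unit].μX.…, retry: select{data: μX.…, ok: end, ack: μX.…}}, err: recv[Int].recv[Unit].end}
all 3 steps conform

NONE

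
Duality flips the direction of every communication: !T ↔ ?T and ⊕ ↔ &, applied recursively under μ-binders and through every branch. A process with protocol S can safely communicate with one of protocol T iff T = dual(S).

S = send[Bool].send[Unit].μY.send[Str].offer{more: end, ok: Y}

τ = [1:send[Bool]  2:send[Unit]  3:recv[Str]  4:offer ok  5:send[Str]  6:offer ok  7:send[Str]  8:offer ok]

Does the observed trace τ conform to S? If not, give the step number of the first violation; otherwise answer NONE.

step 1: send[Bool]  ✓  cont: send[Unit].μY.…
step 2: send[Unit]  ✓  cont: μY.…
step 3: got recv[Str], protocol expects send[Str]  ✗

3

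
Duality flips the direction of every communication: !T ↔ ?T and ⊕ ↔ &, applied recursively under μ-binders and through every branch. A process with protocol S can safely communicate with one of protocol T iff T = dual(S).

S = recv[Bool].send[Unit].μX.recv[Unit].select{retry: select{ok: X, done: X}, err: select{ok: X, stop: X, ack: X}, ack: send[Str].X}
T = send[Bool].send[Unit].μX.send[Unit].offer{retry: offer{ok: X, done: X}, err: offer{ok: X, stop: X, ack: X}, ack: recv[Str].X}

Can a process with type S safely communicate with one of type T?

recv[Bool] vs send[Bool]  match
  send[Unit] vs send[Unit]  ✗ same direction on both sides — not dual

NO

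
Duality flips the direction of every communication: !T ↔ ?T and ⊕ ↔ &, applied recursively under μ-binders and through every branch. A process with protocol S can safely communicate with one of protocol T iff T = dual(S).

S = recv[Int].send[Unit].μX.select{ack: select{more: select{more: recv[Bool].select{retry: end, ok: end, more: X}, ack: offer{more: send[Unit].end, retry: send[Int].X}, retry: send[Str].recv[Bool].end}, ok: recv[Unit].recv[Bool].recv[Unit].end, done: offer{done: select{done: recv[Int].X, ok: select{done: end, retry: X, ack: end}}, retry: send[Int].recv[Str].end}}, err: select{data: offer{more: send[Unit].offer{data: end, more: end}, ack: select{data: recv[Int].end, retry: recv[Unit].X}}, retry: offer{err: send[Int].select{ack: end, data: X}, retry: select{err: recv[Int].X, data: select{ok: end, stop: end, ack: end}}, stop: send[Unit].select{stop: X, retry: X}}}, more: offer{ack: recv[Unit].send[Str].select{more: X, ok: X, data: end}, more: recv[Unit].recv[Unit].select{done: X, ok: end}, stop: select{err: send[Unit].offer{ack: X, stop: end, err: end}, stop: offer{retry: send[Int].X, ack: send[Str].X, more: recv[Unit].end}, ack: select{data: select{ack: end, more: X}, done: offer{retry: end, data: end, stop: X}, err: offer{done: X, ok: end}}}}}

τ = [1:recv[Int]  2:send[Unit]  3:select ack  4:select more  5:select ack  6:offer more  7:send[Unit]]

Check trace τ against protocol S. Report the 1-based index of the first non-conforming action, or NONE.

@1 recv[Int]  match  cont: send[Unit].μX.…
@2 send[Unit]  match  cont: μX.…
@3 select ack  match  cont: select{more: select{more: recv[Bool].select{retry: end, ok: end, more: μX.…}, ack: offer{more: send[Unit].end, retry: send[Int].μX.…}, retry: send[Str].recv[Bool].end}, ok: recv[Unit].recv[Bool].recv[Unit].end, done: offer{done: select{done: recv[Int].μX.…, ok: select{done: end, retry: μX.…, ack: end}}, retry: send[Int].recv[Str].end}}
@4 select more  match  cont: select{more: recv[Bool].select{retry: end, ok: end, more: μX.…}, ack: offer{more: send[Unit].end, retry: send[Int].μX.…}, retry: send[Str].recv[Bool].end}
@5 select ack  match  cont: offer{more: send[Unit].end, retry: send[Int].μX.…}
@6 offer more  match  cont: send[Unit].end
@7 send[Unit]  match  cont: end
τ conforms to S (length 7)

NONE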